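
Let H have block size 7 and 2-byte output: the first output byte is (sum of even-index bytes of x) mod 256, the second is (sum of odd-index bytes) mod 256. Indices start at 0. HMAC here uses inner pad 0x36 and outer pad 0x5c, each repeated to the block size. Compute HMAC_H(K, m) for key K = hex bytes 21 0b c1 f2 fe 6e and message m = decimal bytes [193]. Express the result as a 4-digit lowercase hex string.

3243

Key hex bytes 21 0b c1 f2 fe 6e is 6 bytes ≤ B = 7; zero-pad to 7 bytes: K' = 21 0b c1 f2 fe 6e 00.
K' ⊕ ipad = 17 3d f7 c4 c8 58 36.  K' ⊕ opad = 7d 57 9d ae a2 32 5c.
Inner input = (K'⊕ipad) ∥ m = 17 3d f7 c4 c8 58 36 ∥ c1.
Inner hash: even-index sum = 524 mod 256 = 12; odd-index sum = 538 mod 256 = 26 → 0c 1a.
Outer input = (K'⊕opad) ∥ inner = 7d 57 9d ae a2 32 5c ∥ 0c 1a.
Outer hash (tag): even-index sum = 562 mod 256 = 50; odd-index sum = 323 mod 256 = 67 → 32 43.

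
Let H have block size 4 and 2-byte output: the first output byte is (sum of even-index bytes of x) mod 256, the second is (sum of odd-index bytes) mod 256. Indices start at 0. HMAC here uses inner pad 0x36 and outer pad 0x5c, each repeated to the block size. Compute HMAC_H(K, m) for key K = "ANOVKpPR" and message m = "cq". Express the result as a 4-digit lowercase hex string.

898d

Key "ANOVKpPR" = 41 4e 4f 56 4b 70 50 52 is 8 bytes > B = 4, so hash it first: H(key) = 2b 66, then zero-pad to 4 bytes: K' = 2b 66 00 00.
K' ⊕ ipad = 1d 50 36 36.  K' ⊕ opad = 77 3a 5c 5c.
Inner input = (K'⊕ipad) ∥ m = 1d 50 36 36 ∥ 63 71.
Inner hash: even-index sum = 182 mod 256 = 182; odd-index sum = 247 mod 256 = 247 → b6 f7.
Outer input = (K'⊕opad) ∥ inner = 77 3a 5c 5c ∥ b6 f7.
Outer hash (tag): even-index sum = 393 mod 256 = 137; odd-index sum = 397 mod 256 = 141 → 89 8d.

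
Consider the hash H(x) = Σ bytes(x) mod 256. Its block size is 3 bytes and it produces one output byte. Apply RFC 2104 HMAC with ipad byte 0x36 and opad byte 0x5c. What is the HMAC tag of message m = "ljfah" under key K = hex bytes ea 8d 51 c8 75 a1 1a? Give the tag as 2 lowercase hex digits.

Key hex bytes ea 8d 51 c8 75 a1 1a is 7 bytes > B = 3, so hash it first: H(key) = c0, then zero-pad to 3 bytes: K' = c0 00 00.
K' ⊕ ipad = f6 36 36.  K' ⊕ opad = 9c 5c 5c.
Inner input = (K'⊕ipad) ∥ m = f6 36 36 ∥ 6c 6a 66 61 68.
Inner hash: sum = 246+54+54+108+106+102+97+104 = 871; mod 256 = 103 → 67.
Outer input = (K'⊕opad) ∥ inner = 9c 5c 5c ∥ 67.
Outer hash (tag): sum = 156+92+92+103 = 443; mod 256 = 187 → bb.

bb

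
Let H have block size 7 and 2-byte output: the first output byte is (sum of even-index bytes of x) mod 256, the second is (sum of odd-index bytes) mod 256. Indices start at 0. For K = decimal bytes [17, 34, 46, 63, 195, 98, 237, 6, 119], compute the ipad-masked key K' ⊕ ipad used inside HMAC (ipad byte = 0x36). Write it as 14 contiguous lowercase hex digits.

Key decimal bytes [17, 34, 46, 63, 195, 98, 237, 6, 119] = 11 22 2e 3f c3 62 ed 06 77 is 9 bytes > B = 7, so hash it first: H(key) = 66 c9, then zero-pad to 7 bytes: K' = 66 c9 00 00 00 00 00.
XOR each byte with 0x36: 66⊕36=50, c9⊕36=ff, 00⊕36=36, 00⊕36=36, 00⊕36=36, 00⊕36=36, 00⊕36=36.

50ff3636363636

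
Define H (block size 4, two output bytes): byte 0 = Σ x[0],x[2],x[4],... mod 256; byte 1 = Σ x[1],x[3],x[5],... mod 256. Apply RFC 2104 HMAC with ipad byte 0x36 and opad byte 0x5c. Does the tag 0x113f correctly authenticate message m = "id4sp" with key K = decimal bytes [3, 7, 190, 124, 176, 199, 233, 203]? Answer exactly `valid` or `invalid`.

invalid

Key decimal bytes [3, 7, 190, 124, 176, 199, 233, 203] = 03 07 be 7c b0 c7 e9 cb is 8 bytes > B = 4, so hash it first: H(key) = 5a 15, then zero-pad to 4 bytes: K' = 5a 15 00 00.
K' ⊕ ipad = 6c 23 36 36; K' ⊕ opad = 06 49 5c 5c.
Inner hash: even-index sum = 431 mod 256 = 175; odd-index sum = 304 mod 256 = 48 → af 30.
Outer hash (recomputed tag): even-index sum = 273 mod 256 = 17; odd-index sum = 213 mod 256 = 213 → 11 d5.
Recomputed tag = 11d5; claimed = 113f → mismatch.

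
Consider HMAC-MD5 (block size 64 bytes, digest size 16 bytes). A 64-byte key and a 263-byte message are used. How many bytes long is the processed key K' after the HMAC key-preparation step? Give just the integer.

Key is 64 ≤ 64 bytes, zero-padded: |K'| = 64.

64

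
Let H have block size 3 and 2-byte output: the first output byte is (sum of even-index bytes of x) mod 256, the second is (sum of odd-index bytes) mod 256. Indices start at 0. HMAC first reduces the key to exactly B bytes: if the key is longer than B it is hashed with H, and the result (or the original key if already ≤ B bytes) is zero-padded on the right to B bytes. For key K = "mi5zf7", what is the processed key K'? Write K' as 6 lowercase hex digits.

081a00

|K| = 6 > B = 3, so first hash the key.
H(K): even-index sum = 264 mod 256 = 8; odd-index sum = 282 mod 256 = 26 → 08 1a.
Zero-pad H(K) = 08 1a to 3 bytes: K' = 08 1a 00.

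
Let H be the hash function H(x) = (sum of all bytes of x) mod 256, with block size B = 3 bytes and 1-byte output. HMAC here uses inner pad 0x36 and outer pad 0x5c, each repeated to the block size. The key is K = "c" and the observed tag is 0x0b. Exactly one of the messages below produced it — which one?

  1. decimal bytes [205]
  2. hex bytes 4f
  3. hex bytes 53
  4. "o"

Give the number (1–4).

3

Key "c" = 63 is 1 byte ≤ B = 3; zero-pad to 3 bytes: K' = 63 00 00.
K' ⊕ ipad = 55 36 36; K' ⊕ opad = 3f 5c 5c.
m1: inner = H(55 36 36 cd) = 8e; tag = H(3f 5c 5c 8e) = 85
m2: inner = H(55 36 36 4f) = 10; tag = H(3f 5c 5c 10) = 07
m3: inner = H(55 36 36 53) = 14; tag = H(3f 5c 5c 14) = 0b ← matches
m4: inner = H(55 36 36 6f) = 30; tag = H(3f 5c 5c 30) = 27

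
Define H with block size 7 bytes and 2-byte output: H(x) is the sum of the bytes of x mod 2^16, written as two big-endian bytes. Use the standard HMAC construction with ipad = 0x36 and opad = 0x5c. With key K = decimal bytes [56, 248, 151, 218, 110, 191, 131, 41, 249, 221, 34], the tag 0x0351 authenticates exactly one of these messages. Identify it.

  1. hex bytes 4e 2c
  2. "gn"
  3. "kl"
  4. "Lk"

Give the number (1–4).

Key decimal bytes [56, 248, 151, 218, 110, 191, 131, 41, 249, 221, 34] = 38 f8 97 da 6e bf 83 29 f9 dd 22 is 11 bytes > B = 7, so hash it first: H(key) = 06 72, then zero-pad to 7 bytes: K' = 06 72 00 00 00 00 00.
K' ⊕ ipad = 30 44 36 36 36 36 36; K' ⊕ opad = 5a 2e 5c 5c 5c 5c 5c.
m1: inner = H(30 44 36 36 36 36 36 4e 2c) = 01 fc; tag = H(5a 2e 5c 5c 5c 5c 5c 01 fc) = 0351 ← matches
m2: inner = H(30 44 36 36 36 36 36 67 6e) = 02 57; tag = H(5a 2e 5c 5c 5c 5c 5c 02 57) = 02ad
m3: inner = H(30 44 36 36 36 36 36 6b 6c) = 02 59; tag = H(5a 2e 5c 5c 5c 5c 5c 02 59) = 02af
m4: inner = H(30 44 36 36 36 36 36 4c 6b) = 02 39; tag = H(5a 2e 5c 5c 5c 5c 5c 02 39) = 028f

1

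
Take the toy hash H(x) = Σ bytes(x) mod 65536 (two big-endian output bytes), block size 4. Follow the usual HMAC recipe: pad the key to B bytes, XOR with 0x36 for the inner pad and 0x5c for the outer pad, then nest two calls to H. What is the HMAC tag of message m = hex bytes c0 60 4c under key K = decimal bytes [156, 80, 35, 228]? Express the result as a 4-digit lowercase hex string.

0269

Key decimal bytes [156, 80, 35, 228] = 9c 50 23 e4 is exactly B = 4 bytes: K' = 9c 50 23 e4.
K' ⊕ ipad = aa 66 15 d2.  K' ⊕ opad = c0 0c 7f b8.
Inner input = (K'⊕ipad) ∥ m = aa 66 15 d2 ∥ c0 60 4c.
Inner hash: sum = 170+102+21+210+192+96+76 = 867 → 03 63.
Outer input = (K'⊕opad) ∥ inner = c0 0c 7f b8 ∥ 03 63.
Outer hash (tag): sum = 192+12+127+184+3+99 = 617 → 02 69.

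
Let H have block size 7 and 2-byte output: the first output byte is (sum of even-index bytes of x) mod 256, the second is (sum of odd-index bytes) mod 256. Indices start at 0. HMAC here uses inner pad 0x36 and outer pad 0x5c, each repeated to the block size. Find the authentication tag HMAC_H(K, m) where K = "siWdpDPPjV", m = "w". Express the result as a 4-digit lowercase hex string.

Key "siWdpDPPjV" = 73 69 57 64 70 44 50 50 6a 56 is 10 bytes > B = 7, so hash it first: H(key) = f4 b7, then zero-pad to 7 bytes: K' = f4 b7 00 00 00 00 00.
K' ⊕ ipad = c2 81 36 36 36 36 36.  K' ⊕ opad = a8 eb 5c 5c 5c 5c 5c.
Inner input = (K'⊕ipad) ∥ m = c2 81 36 36 36 36 36 ∥ 77.
Inner hash: even-index sum = 356 mod 256 = 100; odd-index sum = 356 mod 256 = 100 → 64 64.
Outer input = (K'⊕opad) ∥ inner = a8 eb 5c 5c 5c 5c 5c ∥ 64 64.
Outer hash (tag): even-index sum = 544 mod 256 = 32; odd-index sum = 519 mod 256 = 7 → 20 07.

2007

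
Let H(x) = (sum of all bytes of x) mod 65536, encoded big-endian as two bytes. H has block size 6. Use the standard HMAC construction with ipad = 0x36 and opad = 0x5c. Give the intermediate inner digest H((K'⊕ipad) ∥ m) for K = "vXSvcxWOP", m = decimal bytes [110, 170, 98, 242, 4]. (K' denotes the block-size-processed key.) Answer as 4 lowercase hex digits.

03db

Key "vXSvcxWOP" = 76 58 53 76 63 78 57 4f 50 is 9 bytes > B = 6, so hash it first: H(key) = 03 68, then zero-pad to 6 bytes: K' = 03 68 00 00 00 00.
K' ⊕ ipad = 35 5e 36 36 36 36.
Inner input = 35 5e 36 36 36 36 ∥ 6e aa 62 f2 04.
Inner hash: sum = 53+94+54+54+54+54+110+170+98+242+4 = 987 → 03 db.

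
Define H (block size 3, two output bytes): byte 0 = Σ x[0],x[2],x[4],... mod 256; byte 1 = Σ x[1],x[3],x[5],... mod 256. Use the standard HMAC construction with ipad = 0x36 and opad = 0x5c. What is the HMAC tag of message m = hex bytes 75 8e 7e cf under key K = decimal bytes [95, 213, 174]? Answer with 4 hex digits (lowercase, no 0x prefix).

cbe7

Key decimal bytes [95, 213, 174] = 5f d5 ae is exactly B = 3 bytes: K' = 5f d5 ae.
K' ⊕ ipad = 69 e3 98.  K' ⊕ opad = 03 89 f2.
Inner input = (K'⊕ipad) ∥ m = 69 e3 98 ∥ 75 8e 7e cf.
Inner hash: even-index sum = 606 mod 256 = 94; odd-index sum = 470 mod 256 = 214 → 5e d6.
Outer input = (K'⊕opad) ∥ inner = 03 89 f2 ∥ 5e d6.
Outer hash (tag): even-index sum = 459 mod 256 = 203; odd-index sum = 231 mod 256 = 231 → cb e7.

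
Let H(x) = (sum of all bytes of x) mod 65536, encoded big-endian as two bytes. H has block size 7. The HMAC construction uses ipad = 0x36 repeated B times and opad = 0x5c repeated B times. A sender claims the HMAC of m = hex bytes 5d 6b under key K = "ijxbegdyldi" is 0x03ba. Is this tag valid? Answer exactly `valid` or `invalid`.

Key "ijxbegdyldi" = 69 6a 78 62 65 67 64 79 6c 64 69 is 11 bytes > B = 7, so hash it first: H(key) = 04 8f, then zero-pad to 7 bytes: K' = 04 8f 00 00 00 00 00.
K' ⊕ ipad = 32 b9 36 36 36 36 36; K' ⊕ opad = 58 d3 5c 5c 5c 5c 5c.
Inner hash: sum = 50+185+54+54+54+54+54+93+107 = 705 → 02 c1.
Outer hash (recomputed tag): sum = 88+211+92+92+92+92+92+2+193 = 954 → 03 ba.
Recomputed tag = 03ba; claimed = 03ba → match.

valid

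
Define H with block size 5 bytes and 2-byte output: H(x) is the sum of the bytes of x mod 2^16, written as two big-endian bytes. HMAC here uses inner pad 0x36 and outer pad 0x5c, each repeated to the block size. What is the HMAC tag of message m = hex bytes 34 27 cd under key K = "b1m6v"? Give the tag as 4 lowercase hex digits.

Key "b1m6v" = 62 31 6d 36 76 is exactly B = 5 bytes: K' = 62 31 6d 36 76.
K' ⊕ ipad = 54 07 5b 00 40.  K' ⊕ opad = 3e 6d 31 6a 2a.
Inner input = (K'⊕ipad) ∥ m = 54 07 5b 00 40 ∥ 34 27 cd.
Inner hash: sum = 84+7+91+0+64+52+39+205 = 542 → 02 1e.
Outer input = (K'⊕opad) ∥ inner = 3e 6d 31 6a 2a ∥ 02 1e.
Outer hash (tag): sum = 62+109+49+106+42+2+30 = 400 → 01 90.

0190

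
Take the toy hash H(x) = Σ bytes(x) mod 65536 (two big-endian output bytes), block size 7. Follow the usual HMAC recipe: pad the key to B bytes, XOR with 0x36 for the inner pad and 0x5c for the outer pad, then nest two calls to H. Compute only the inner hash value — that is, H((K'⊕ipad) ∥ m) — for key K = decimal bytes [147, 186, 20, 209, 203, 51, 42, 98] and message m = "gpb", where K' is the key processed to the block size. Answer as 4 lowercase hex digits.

0306

Key decimal bytes [147, 186, 20, 209, 203, 51, 42, 98] = 93 ba 14 d1 cb 33 2a 62 is 8 bytes > B = 7, so hash it first: H(key) = 03 bc, then zero-pad to 7 bytes: K' = 03 bc 00 00 00 00 00.
K' ⊕ ipad = 35 8a 36 36 36 36 36.
Inner input = 35 8a 36 36 36 36 36 ∥ 67 70 62.
Inner hash: sum = 53+138+54+54+54+54+54+103+112+98 = 774 → 03 06.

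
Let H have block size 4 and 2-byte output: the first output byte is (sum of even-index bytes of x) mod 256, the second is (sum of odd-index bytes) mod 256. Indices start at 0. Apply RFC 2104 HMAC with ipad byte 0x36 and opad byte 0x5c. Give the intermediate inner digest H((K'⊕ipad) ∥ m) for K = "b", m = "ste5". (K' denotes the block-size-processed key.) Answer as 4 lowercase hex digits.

Key "b" = 62 is 1 byte ≤ B = 4; zero-pad to 4 bytes: K' = 62 00 00 00.
K' ⊕ ipad = 54 36 36 36.
Inner input = 54 36 36 36 ∥ 73 74 65 35.
Inner hash: even-index sum = 354 mod 256 = 98; odd-index sum = 277 mod 256 = 21 → 62 15.

6215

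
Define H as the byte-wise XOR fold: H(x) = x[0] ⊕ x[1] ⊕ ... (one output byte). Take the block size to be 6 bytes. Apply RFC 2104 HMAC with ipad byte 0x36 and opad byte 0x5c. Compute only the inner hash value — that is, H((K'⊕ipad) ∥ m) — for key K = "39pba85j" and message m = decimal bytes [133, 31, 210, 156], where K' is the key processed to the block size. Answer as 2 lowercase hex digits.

Key "39pba85j" = 33 39 70 62 61 38 35 6a is 8 bytes > B = 6, so hash it first: H(key) = 1e, then zero-pad to 6 bytes: K' = 1e 00 00 00 00 00.
K' ⊕ ipad = 28 36 36 36 36 36.
Inner input = 28 36 36 36 36 36 ∥ 85 1f d2 9c.
Inner hash: XOR 28⊕36⊕36⊕36⊕36⊕36⊕85⊕1f⊕d2⊕9c = ca.

ca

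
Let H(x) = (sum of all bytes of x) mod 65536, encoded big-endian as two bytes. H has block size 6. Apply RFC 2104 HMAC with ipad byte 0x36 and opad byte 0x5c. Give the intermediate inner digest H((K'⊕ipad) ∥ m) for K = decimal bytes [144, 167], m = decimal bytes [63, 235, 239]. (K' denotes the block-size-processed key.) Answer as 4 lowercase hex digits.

Key decimal bytes [144, 167] = 90 a7 is 2 bytes ≤ B = 6; zero-pad to 6 bytes: K' = 90 a7 00 00 00 00.
K' ⊕ ipad = a6 91 36 36 36 36.
Inner input = a6 91 36 36 36 36 ∥ 3f eb ef.
Inner hash: sum = 166+145+54+54+54+54+63+235+239 = 1064 → 04 28.

0428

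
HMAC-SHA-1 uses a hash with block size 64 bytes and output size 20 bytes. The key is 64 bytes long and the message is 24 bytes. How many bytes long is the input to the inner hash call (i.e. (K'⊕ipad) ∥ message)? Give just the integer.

88

Key is 64 ≤ 64 bytes, zero-padded: |K'| = 64.
Inner input = (K'⊕ipad) ∥ m → 64 + 24 = 88 bytes.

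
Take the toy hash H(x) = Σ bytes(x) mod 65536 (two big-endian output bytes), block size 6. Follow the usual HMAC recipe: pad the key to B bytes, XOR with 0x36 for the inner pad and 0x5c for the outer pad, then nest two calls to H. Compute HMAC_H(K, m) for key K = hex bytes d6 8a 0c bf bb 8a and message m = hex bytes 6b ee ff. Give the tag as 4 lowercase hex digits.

0456

Key hex bytes d6 8a 0c bf bb 8a is exactly B = 6 bytes: K' = d6 8a 0c bf bb 8a.
K' ⊕ ipad = e0 bc 3a 89 8d bc.  K' ⊕ opad = 8a d6 50 e3 e7 d6.
Inner input = (K'⊕ipad) ∥ m = e0 bc 3a 89 8d bc ∥ 6b ee ff.
Inner hash: sum = 224+188+58+137+141+188+107+238+255 = 1536 → 06 00.
Outer input = (K'⊕opad) ∥ inner = 8a d6 50 e3 e7 d6 ∥ 06 00.
Outer hash (tag): sum = 138+214+80+227+231+214+6+0 = 1110 → 04 56.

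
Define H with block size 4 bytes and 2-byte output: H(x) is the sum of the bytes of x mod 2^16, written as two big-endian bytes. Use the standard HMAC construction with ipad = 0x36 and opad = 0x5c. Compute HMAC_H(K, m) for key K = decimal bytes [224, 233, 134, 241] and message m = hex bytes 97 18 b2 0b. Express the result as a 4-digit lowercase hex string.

0394

Key decimal bytes [224, 233, 134, 241] = e0 e9 86 f1 is exactly B = 4 bytes: K' = e0 e9 86 f1.
K' ⊕ ipad = d6 df b0 c7.  K' ⊕ opad = bc b5 da ad.
Inner input = (K'⊕ipad) ∥ m = d6 df b0 c7 ∥ 97 18 b2 0b.
Inner hash: sum = 214+223+176+199+151+24+178+11 = 1176 → 04 98.
Outer input = (K'⊕opad) ∥ inner = bc b5 da ad ∥ 04 98.
Outer hash (tag): sum = 188+181+218+173+4+152 = 916 → 03 94.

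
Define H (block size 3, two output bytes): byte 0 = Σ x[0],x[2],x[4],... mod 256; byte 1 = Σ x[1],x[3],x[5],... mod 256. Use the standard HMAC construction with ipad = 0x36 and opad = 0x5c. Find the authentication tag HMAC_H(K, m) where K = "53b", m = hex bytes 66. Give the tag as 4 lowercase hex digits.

Key "53b" = 35 33 62 is exactly B = 3 bytes: K' = 35 33 62.
K' ⊕ ipad = 03 05 54.  K' ⊕ opad = 69 6f 3e.
Inner input = (K'⊕ipad) ∥ m = 03 05 54 ∥ 66.
Inner hash: even-index sum = 87 mod 256 = 87; odd-index sum = 107 mod 256 = 107 → 57 6b.
Outer input = (K'⊕opad) ∥ inner = 69 6f 3e ∥ 57 6b.
Outer hash (tag): even-index sum = 274 mod 256 = 18; odd-index sum = 198 mod 256 = 198 → 12 c6.

12c6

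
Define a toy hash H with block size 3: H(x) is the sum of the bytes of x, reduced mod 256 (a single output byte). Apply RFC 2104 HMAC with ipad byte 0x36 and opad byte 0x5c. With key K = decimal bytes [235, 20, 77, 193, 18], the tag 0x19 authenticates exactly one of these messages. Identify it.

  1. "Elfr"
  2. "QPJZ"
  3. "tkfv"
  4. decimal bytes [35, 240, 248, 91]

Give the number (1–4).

Key decimal bytes [235, 20, 77, 193, 18] = eb 14 4d c1 12 is 5 bytes > B = 3, so hash it first: H(key) = 1f, then zero-pad to 3 bytes: K' = 1f 00 00.
K' ⊕ ipad = 29 36 36; K' ⊕ opad = 43 5c 5c.
m1: inner = H(29 36 36 45 6c 66 72) = 1e; tag = H(43 5c 5c 1e) = 19 ← matches
m2: inner = H(29 36 36 51 50 4a 5a) = da; tag = H(43 5c 5c da) = d5
m3: inner = H(29 36 36 74 6b 66 76) = 50; tag = H(43 5c 5c 50) = 4b
m4: inner = H(29 36 36 23 f0 f8 5b) = fb; tag = H(43 5c 5c fb) = f6

1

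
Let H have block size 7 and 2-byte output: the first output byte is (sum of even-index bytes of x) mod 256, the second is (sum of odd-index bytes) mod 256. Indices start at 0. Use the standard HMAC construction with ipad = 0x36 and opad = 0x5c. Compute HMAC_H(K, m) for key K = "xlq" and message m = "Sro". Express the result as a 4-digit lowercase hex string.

Key "xlq" = 78 6c 71 is 3 bytes ≤ B = 7; zero-pad to 7 bytes: K' = 78 6c 71 00 00 00 00.
K' ⊕ ipad = 4e 5a 47 36 36 36 36.  K' ⊕ opad = 24 30 2d 5c 5c 5c 5c.
Inner input = (K'⊕ipad) ∥ m = 4e 5a 47 36 36 36 36 ∥ 53 72 6f.
Inner hash: even-index sum = 371 mod 256 = 115; odd-index sum = 392 mod 256 = 136 → 73 88.
Outer input = (K'⊕opad) ∥ inner = 24 30 2d 5c 5c 5c 5c ∥ 73 88.
Outer hash (tag): even-index sum = 401 mod 256 = 145; odd-index sum = 347 mod 256 = 91 → 91 5b.

915b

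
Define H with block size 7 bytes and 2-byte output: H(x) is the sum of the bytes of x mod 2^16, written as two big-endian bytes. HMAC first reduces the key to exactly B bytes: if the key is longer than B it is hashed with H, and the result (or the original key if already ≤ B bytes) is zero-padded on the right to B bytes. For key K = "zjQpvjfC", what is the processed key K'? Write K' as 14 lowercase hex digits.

|K| = 8 > B = 7, so first hash the key.
H(K): sum = 122+106+81+112+118+106+102+67 = 814 → 03 2e.
Zero-pad H(K) = 03 2e to 7 bytes: K' = 03 2e 00 00 00 00 00.

032e0000000000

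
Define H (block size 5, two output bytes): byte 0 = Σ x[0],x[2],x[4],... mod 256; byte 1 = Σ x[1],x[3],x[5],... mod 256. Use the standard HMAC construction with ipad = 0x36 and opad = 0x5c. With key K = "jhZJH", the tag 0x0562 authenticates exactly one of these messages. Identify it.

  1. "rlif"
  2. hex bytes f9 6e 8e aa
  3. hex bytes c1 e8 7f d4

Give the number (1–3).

1

Key "jhZJH" = 6a 68 5a 4a 48 is exactly B = 5 bytes: K' = 6a 68 5a 4a 48.
K' ⊕ ipad = 5c 5e 6c 7c 7e; K' ⊕ opad = 36 34 06 16 14.
m1: inner = H(5c 5e 6c 7c 7e 72 6c 69 66) = 18 b5; tag = H(36 34 06 16 14 18 b5) = 0562 ← matches
m2: inner = H(5c 5e 6c 7c 7e f9 6e 8e aa) = 5e 61; tag = H(36 34 06 16 14 5e 61) = b1a8
m3: inner = H(5c 5e 6c 7c 7e c1 e8 7f d4) = 02 1a; tag = H(36 34 06 16 14 02 1a) = 6a4c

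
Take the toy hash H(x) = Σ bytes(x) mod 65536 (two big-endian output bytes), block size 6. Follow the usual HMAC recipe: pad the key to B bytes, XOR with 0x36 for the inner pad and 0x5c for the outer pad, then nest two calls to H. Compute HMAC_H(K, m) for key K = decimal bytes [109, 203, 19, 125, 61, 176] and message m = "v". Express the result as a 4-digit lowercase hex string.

0356

Key decimal bytes [109, 203, 19, 125, 61, 176] = 6d cb 13 7d 3d b0 is exactly B = 6 bytes: K' = 6d cb 13 7d 3d b0.
K' ⊕ ipad = 5b fd 25 4b 0b 86.  K' ⊕ opad = 31 97 4f 21 61 ec.
Inner input = (K'⊕ipad) ∥ m = 5b fd 25 4b 0b 86 ∥ 76.
Inner hash: sum = 91+253+37+75+11+134+118 = 719 → 02 cf.
Outer input = (K'⊕opad) ∥ inner = 31 97 4f 21 61 ec ∥ 02 cf.
Outer hash (tag): sum = 49+151+79+33+97+236+2+207 = 854 → 03 56.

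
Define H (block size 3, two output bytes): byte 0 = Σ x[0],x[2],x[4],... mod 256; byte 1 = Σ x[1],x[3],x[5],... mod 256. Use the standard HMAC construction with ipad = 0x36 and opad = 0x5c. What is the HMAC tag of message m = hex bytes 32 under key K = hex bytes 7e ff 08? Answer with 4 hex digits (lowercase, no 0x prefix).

7129

Key hex bytes 7e ff 08 is exactly B = 3 bytes: K' = 7e ff 08.
K' ⊕ ipad = 48 c9 3e.  K' ⊕ opad = 22 a3 54.
Inner input = (K'⊕ipad) ∥ m = 48 c9 3e ∥ 32.
Inner hash: even-index sum = 134 mod 256 = 134; odd-index sum = 251 mod 256 = 251 → 86 fb.
Outer input = (K'⊕opad) ∥ inner = 22 a3 54 ∥ 86 fb.
Outer hash (tag): even-index sum = 369 mod 256 = 113; odd-index sum = 297 mod 256 = 41 → 71 29.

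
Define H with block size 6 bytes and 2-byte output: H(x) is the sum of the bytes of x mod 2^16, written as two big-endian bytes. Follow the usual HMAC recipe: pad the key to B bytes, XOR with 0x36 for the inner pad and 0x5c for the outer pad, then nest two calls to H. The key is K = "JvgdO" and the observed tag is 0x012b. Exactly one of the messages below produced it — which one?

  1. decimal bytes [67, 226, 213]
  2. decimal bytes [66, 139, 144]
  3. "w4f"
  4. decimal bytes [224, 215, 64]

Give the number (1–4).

4

Key "JvgdO" = 4a 76 67 64 4f is 5 bytes ≤ B = 6; zero-pad to 6 bytes: K' = 4a 76 67 64 4f 00.
K' ⊕ ipad = 7c 40 51 52 79 36; K' ⊕ opad = 16 2a 3b 38 13 5c.
m1: inner = H(7c 40 51 52 79 36 43 e2 d5) = 04 08; tag = H(16 2a 3b 38 13 5c 04 08) = 012e
m2: inner = H(7c 40 51 52 79 36 42 8b 90) = 03 6b; tag = H(16 2a 3b 38 13 5c 03 6b) = 0190
m3: inner = H(7c 40 51 52 79 36 77 34 66) = 03 1f; tag = H(16 2a 3b 38 13 5c 03 1f) = 0144
m4: inner = H(7c 40 51 52 79 36 e0 d7 40) = 04 05; tag = H(16 2a 3b 38 13 5c 04 05) = 012b ← matches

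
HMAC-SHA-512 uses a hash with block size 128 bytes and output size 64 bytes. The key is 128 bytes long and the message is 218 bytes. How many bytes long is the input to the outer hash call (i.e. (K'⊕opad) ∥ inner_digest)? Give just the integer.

192

Key is 128 ≤ 128 bytes, zero-padded: |K'| = 128.
Outer input = (K'⊕opad) ∥ H(inner) → 128 + 64 = 192 bytes.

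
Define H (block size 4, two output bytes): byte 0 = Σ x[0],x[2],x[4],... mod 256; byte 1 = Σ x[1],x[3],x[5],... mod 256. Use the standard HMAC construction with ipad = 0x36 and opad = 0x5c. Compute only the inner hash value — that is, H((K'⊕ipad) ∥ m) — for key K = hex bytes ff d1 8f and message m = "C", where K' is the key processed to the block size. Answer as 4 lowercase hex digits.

c51d

Key hex bytes ff d1 8f is 3 bytes ≤ B = 4; zero-pad to 4 bytes: K' = ff d1 8f 00.
K' ⊕ ipad = c9 e7 b9 36.
Inner input = c9 e7 b9 36 ∥ 43.
Inner hash: even-index sum = 453 mod 256 = 197; odd-index sum = 285 mod 256 = 29 → c5 1d.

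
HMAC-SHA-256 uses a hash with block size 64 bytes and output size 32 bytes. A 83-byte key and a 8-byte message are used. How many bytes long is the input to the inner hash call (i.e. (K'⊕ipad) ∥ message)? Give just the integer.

Key is 83 > 64 bytes, so it is hashed to 32 bytes then zero-padded to 64: |K'| = 64.
Inner input = (K'⊕ipad) ∥ m → 64 + 8 = 72 bytes.

72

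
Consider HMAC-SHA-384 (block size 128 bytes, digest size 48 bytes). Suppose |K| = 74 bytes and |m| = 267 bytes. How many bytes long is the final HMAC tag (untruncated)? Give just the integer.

48

The tag is one SHA-384 digest: 48 bytes.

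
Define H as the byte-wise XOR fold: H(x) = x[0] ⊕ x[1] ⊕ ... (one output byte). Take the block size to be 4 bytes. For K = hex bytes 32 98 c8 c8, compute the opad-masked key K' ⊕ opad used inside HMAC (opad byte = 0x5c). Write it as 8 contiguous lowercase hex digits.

6ec49494

Key hex bytes 32 98 c8 c8 is exactly B = 4 bytes: K' = 32 98 c8 c8.
XOR each byte with 0x5c: 32⊕5c=6e, 98⊕5c=c4, c8⊕5c=94, c8⊕5c=94.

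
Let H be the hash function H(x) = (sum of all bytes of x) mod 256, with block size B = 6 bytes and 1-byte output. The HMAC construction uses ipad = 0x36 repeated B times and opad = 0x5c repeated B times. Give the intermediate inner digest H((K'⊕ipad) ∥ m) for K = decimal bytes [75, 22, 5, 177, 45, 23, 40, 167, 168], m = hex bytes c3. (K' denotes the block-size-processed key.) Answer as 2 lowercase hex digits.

Key decimal bytes [75, 22, 5, 177, 45, 23, 40, 167, 168] = 4b 16 05 b1 2d 17 28 a7 a8 is 9 bytes > B = 6, so hash it first: H(key) = d2, then zero-pad to 6 bytes: K' = d2 00 00 00 00 00.
K' ⊕ ipad = e4 36 36 36 36 36.
Inner input = e4 36 36 36 36 36 ∥ c3.
Inner hash: sum = 228+54+54+54+54+54+195 = 693; mod 256 = 181 → b5.

b5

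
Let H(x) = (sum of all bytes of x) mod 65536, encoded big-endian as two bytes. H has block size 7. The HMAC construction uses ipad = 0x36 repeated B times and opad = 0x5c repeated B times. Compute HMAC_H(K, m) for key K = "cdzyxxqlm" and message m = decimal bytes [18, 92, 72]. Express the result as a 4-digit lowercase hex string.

0390

Key "cdzyxxqlm" = 63 64 7a 79 78 78 71 6c 6d is 9 bytes > B = 7, so hash it first: H(key) = 03 f4, then zero-pad to 7 bytes: K' = 03 f4 00 00 00 00 00.
K' ⊕ ipad = 35 c2 36 36 36 36 36.  K' ⊕ opad = 5f a8 5c 5c 5c 5c 5c.
Inner input = (K'⊕ipad) ∥ m = 35 c2 36 36 36 36 36 ∥ 12 5c 48.
Inner hash: sum = 53+194+54+54+54+54+54+18+92+72 = 699 → 02 bb.
Outer input = (K'⊕opad) ∥ inner = 5f a8 5c 5c 5c 5c 5c ∥ 02 bb.
Outer hash (tag): sum = 95+168+92+92+92+92+92+2+187 = 912 → 03 90.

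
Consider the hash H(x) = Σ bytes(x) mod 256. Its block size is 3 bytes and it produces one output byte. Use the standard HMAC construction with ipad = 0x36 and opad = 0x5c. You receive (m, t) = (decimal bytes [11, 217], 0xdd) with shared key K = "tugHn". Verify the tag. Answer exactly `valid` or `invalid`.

Key "tugHn" = 74 75 67 48 6e is 5 bytes > B = 3, so hash it first: H(key) = 06, then zero-pad to 3 bytes: K' = 06 00 00.
K' ⊕ ipad = 30 36 36; K' ⊕ opad = 5a 5c 5c.
Inner hash: sum = 48+54+54+11+217 = 384; mod 256 = 128 → 80.
Outer hash (recomputed tag): sum = 90+92+92+128 = 402; mod 256 = 146 → 92.
Recomputed tag = 92; claimed = dd → mismatch.

invalid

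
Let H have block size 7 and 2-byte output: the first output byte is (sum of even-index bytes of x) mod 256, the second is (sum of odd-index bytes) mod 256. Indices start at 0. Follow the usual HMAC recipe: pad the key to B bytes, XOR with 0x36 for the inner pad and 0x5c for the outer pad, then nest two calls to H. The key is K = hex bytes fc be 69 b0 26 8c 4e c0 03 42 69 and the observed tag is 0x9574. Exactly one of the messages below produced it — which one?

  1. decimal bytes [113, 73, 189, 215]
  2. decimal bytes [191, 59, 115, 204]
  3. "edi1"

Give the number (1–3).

Key hex bytes fc be 69 b0 26 8c 4e c0 03 42 69 is 11 bytes > B = 7, so hash it first: H(key) = 45 fc, then zero-pad to 7 bytes: K' = 45 fc 00 00 00 00 00.
K' ⊕ ipad = 73 ca 36 36 36 36 36; K' ⊕ opad = 19 a0 5c 5c 5c 5c 5c.
m1: inner = H(73 ca 36 36 36 36 36 71 49 bd d7) = 35 64; tag = H(19 a0 5c 5c 5c 5c 5c 35 64) = 918d
m2: inner = H(73 ca 36 36 36 36 36 bf 3b 73 cc) = 1c 68; tag = H(19 a0 5c 5c 5c 5c 5c 1c 68) = 9574 ← matches
m3: inner = H(73 ca 36 36 36 36 36 65 64 69 31) = aa 04; tag = H(19 a0 5c 5c 5c 5c 5c aa 04) = 3102

2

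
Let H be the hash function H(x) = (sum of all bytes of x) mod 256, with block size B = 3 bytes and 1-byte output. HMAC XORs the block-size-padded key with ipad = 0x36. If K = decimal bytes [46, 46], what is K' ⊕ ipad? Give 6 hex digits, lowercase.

181836

Key decimal bytes [46, 46] = 2e 2e is 2 bytes ≤ B = 3; zero-pad to 3 bytes: K' = 2e 2e 00.
XOR each byte with 0x36: 2e⊕36=18, 2e⊕36=18, 00⊕36=36.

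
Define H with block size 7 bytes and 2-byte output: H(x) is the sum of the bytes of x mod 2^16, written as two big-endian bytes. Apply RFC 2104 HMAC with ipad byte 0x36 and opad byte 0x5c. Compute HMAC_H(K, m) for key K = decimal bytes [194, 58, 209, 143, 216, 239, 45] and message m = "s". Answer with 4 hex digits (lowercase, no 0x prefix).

Key decimal bytes [194, 58, 209, 143, 216, 239, 45] = c2 3a d1 8f d8 ef 2d is exactly B = 7 bytes: K' = c2 3a d1 8f d8 ef 2d.
K' ⊕ ipad = f4 0c e7 b9 ee d9 1b.  K' ⊕ opad = 9e 66 8d d3 84 b3 71.
Inner input = (K'⊕ipad) ∥ m = f4 0c e7 b9 ee d9 1b ∥ 73.
Inner hash: sum = 244+12+231+185+238+217+27+115 = 1269 → 04 f5.
Outer input = (K'⊕opad) ∥ inner = 9e 66 8d d3 84 b3 71 ∥ 04 f5.
Outer hash (tag): sum = 158+102+141+211+132+179+113+4+245 = 1285 → 05 05.

0505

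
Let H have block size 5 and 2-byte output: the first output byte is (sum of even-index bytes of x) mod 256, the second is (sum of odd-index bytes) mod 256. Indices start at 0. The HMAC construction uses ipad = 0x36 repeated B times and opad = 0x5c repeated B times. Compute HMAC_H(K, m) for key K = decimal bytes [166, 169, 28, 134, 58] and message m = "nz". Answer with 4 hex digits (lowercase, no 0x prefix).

Key decimal bytes [166, 169, 28, 134, 58] = a6 a9 1c 86 3a is exactly B = 5 bytes: K' = a6 a9 1c 86 3a.
K' ⊕ ipad = 90 9f 2a b0 0c.  K' ⊕ opad = fa f5 40 da 66.
Inner input = (K'⊕ipad) ∥ m = 90 9f 2a b0 0c ∥ 6e 7a.
Inner hash: even-index sum = 320 mod 256 = 64; odd-index sum = 445 mod 256 = 189 → 40 bd.
Outer input = (K'⊕opad) ∥ inner = fa f5 40 da 66 ∥ 40 bd.
Outer hash (tag): even-index sum = 605 mod 256 = 93; odd-index sum = 527 mod 256 = 15 → 5d 0f.

5d0f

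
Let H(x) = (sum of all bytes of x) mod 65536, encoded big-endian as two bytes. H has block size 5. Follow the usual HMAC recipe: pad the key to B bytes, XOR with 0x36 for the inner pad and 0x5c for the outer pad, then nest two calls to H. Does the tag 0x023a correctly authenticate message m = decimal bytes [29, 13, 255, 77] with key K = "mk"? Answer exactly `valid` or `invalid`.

invalid

Key "mk" = 6d 6b is 2 bytes ≤ B = 5; zero-pad to 5 bytes: K' = 6d 6b 00 00 00.
K' ⊕ ipad = 5b 5d 36 36 36; K' ⊕ opad = 31 37 5c 5c 5c.
Inner hash: sum = 91+93+54+54+54+29+13+255+77 = 720 → 02 d0.
Outer hash (recomputed tag): sum = 49+55+92+92+92+2+208 = 590 → 02 4e.
Recomputed tag = 024e; claimed = 023a → mismatch.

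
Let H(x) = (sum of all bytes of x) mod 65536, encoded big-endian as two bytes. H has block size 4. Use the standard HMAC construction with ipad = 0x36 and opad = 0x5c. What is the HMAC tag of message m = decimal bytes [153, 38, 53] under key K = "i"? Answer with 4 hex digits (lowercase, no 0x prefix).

Key "i" = 69 is 1 byte ≤ B = 4; zero-pad to 4 bytes: K' = 69 00 00 00.
K' ⊕ ipad = 5f 36 36 36.  K' ⊕ opad = 35 5c 5c 5c.
Inner input = (K'⊕ipad) ∥ m = 5f 36 36 36 ∥ 99 26 35.
Inner hash: sum = 95+54+54+54+153+38+53 = 501 → 01 f5.
Outer input = (K'⊕opad) ∥ inner = 35 5c 5c 5c ∥ 01 f5.
Outer hash (tag): sum = 53+92+92+92+1+245 = 575 → 02 3f.

023f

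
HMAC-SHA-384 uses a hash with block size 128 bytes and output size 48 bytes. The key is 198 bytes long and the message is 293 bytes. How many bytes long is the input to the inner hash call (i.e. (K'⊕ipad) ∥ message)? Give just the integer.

Key is 198 > 128 bytes, so it is hashed to 48 bytes then zero-padded to 128: |K'| = 128.
Inner input = (K'⊕ipad) ∥ m → 128 + 293 = 421 bytes.

421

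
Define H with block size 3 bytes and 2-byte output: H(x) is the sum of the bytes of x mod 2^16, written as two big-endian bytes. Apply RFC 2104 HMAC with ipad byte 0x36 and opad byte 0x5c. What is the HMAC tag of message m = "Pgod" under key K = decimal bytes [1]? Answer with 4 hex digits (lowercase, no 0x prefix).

Key decimal bytes [1] = 01 is 1 byte ≤ B = 3; zero-pad to 3 bytes: K' = 01 00 00.
K' ⊕ ipad = 37 36 36.  K' ⊕ opad = 5d 5c 5c.
Inner input = (K'⊕ipad) ∥ m = 37 36 36 ∥ 50 67 6f 64.
Inner hash: sum = 55+54+54+80+103+111+100 = 557 → 02 2d.
Outer input = (K'⊕opad) ∥ inner = 5d 5c 5c ∥ 02 2d.
Outer hash (tag): sum = 93+92+92+2+45 = 324 → 01 44.

0144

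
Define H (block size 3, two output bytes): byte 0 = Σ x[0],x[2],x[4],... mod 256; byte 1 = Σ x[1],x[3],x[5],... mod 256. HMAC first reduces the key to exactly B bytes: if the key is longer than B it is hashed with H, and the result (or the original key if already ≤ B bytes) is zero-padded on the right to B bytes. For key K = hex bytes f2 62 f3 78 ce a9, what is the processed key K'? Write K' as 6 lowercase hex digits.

|K| = 6 > B = 3, so first hash the key.
H(K): even-index sum = 691 mod 256 = 179; odd-index sum = 387 mod 256 = 131 → b3 83.
Zero-pad H(K) = b3 83 to 3 bytes: K' = b3 83 00.

b38300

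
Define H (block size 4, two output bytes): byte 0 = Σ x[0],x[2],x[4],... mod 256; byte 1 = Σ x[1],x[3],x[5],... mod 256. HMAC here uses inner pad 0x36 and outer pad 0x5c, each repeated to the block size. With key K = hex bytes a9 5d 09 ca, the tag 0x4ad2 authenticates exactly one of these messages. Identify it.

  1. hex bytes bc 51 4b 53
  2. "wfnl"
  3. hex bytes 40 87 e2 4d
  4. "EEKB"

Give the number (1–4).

3

Key hex bytes a9 5d 09 ca is exactly B = 4 bytes: K' = a9 5d 09 ca.
K' ⊕ ipad = 9f 6b 3f fc; K' ⊕ opad = f5 01 55 96.
m1: inner = H(9f 6b 3f fc bc 51 4b 53) = e5 0b; tag = H(f5 01 55 96 e5 0b) = 2fa2
m2: inner = H(9f 6b 3f fc 77 66 6e 6c) = c3 39; tag = H(f5 01 55 96 c3 39) = 0dd0
m3: inner = H(9f 6b 3f fc 40 87 e2 4d) = 00 3b; tag = H(f5 01 55 96 00 3b) = 4ad2 ← matches
m4: inner = H(9f 6b 3f fc 45 45 4b 42) = 6e ee; tag = H(f5 01 55 96 6e ee) = b885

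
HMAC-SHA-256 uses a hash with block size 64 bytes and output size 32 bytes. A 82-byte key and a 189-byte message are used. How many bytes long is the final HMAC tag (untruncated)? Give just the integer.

The tag is one SHA-256 digest: 32 bytes.

32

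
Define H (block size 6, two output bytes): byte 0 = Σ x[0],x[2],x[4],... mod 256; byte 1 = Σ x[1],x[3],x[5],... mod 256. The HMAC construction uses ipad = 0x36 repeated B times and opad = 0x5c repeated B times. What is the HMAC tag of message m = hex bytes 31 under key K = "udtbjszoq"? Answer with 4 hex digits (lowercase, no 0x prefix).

bfb6

Key "udtbjszoq" = 75 64 74 62 6a 73 7a 6f 71 is 9 bytes > B = 6, so hash it first: H(key) = 3e a8, then zero-pad to 6 bytes: K' = 3e a8 00 00 00 00.
K' ⊕ ipad = 08 9e 36 36 36 36.  K' ⊕ opad = 62 f4 5c 5c 5c 5c.
Inner input = (K'⊕ipad) ∥ m = 08 9e 36 36 36 36 ∥ 31.
Inner hash: even-index sum = 165 mod 256 = 165; odd-index sum = 266 mod 256 = 10 → a5 0a.
Outer input = (K'⊕opad) ∥ inner = 62 f4 5c 5c 5c 5c ∥ a5 0a.
Outer hash (tag): even-index sum = 447 mod 256 = 191; odd-index sum = 438 mod 256 = 182 → bf b6.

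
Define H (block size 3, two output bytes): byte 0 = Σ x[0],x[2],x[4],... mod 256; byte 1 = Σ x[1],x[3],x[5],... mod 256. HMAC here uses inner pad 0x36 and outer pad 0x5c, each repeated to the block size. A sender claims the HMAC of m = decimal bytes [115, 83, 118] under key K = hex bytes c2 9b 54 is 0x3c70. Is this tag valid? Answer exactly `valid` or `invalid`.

Key hex bytes c2 9b 54 is exactly B = 3 bytes: K' = c2 9b 54.
K' ⊕ ipad = f4 ad 62; K' ⊕ opad = 9e c7 08.
Inner hash: even-index sum = 425 mod 256 = 169; odd-index sum = 406 mod 256 = 150 → a9 96.
Outer hash (recomputed tag): even-index sum = 316 mod 256 = 60; odd-index sum = 368 mod 256 = 112 → 3c 70.
Recomputed tag = 3c70; claimed = 3c70 → match.

valid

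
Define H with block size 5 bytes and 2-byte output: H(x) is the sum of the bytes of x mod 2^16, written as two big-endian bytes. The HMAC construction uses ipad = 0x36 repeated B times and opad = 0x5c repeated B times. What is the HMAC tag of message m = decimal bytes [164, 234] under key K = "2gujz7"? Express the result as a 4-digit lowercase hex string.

026c

Key "2gujz7" = 32 67 75 6a 7a 37 is 6 bytes > B = 5, so hash it first: H(key) = 02 29, then zero-pad to 5 bytes: K' = 02 29 00 00 00.
K' ⊕ ipad = 34 1f 36 36 36.  K' ⊕ opad = 5e 75 5c 5c 5c.
Inner input = (K'⊕ipad) ∥ m = 34 1f 36 36 36 ∥ a4 ea.
Inner hash: sum = 52+31+54+54+54+164+234 = 643 → 02 83.
Outer input = (K'⊕opad) ∥ inner = 5e 75 5c 5c 5c ∥ 02 83.
Outer hash (tag): sum = 94+117+92+92+92+2+131 = 620 → 02 6c.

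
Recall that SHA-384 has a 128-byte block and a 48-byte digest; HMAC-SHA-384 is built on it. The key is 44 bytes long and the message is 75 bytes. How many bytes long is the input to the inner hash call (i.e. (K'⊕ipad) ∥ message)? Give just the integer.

Key is 44 ≤ 128 bytes, zero-padded: |K'| = 128.
Inner input = (K'⊕ipad) ∥ m → 128 + 75 = 203 bytes.

203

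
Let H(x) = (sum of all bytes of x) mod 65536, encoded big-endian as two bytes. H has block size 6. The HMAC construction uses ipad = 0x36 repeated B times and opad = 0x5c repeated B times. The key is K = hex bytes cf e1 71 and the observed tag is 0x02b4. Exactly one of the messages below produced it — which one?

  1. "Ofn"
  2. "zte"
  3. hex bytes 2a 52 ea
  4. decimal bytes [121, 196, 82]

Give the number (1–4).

Key hex bytes cf e1 71 is 3 bytes ≤ B = 6; zero-pad to 6 bytes: K' = cf e1 71 00 00 00.
K' ⊕ ipad = f9 d7 47 36 36 36; K' ⊕ opad = 93 bd 2d 5c 5c 5c.
m1: inner = H(f9 d7 47 36 36 36 4f 66 6e) = 03 dc; tag = H(93 bd 2d 5c 5c 5c 03 dc) = 0370
m2: inner = H(f9 d7 47 36 36 36 7a 74 65) = 04 0c; tag = H(93 bd 2d 5c 5c 5c 04 0c) = 02a1
m3: inner = H(f9 d7 47 36 36 36 2a 52 ea) = 04 1f; tag = H(93 bd 2d 5c 5c 5c 04 1f) = 02b4 ← matches
m4: inner = H(f9 d7 47 36 36 36 79 c4 52) = 04 48; tag = H(93 bd 2d 5c 5c 5c 04 48) = 02dd

3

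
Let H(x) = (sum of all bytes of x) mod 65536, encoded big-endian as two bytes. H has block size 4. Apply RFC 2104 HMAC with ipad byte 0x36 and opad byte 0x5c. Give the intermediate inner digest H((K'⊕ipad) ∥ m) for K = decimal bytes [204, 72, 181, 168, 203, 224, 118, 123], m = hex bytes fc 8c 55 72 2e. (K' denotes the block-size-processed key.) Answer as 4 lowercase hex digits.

0357

Key decimal bytes [204, 72, 181, 168, 203, 224, 118, 123] = cc 48 b5 a8 cb e0 76 7b is 8 bytes > B = 4, so hash it first: H(key) = 05 0d, then zero-pad to 4 bytes: K' = 05 0d 00 00.
K' ⊕ ipad = 33 3b 36 36.
Inner input = 33 3b 36 36 ∥ fc 8c 55 72 2e.
Inner hash: sum = 51+59+54+54+252+140+85+114+46 = 855 → 03 57.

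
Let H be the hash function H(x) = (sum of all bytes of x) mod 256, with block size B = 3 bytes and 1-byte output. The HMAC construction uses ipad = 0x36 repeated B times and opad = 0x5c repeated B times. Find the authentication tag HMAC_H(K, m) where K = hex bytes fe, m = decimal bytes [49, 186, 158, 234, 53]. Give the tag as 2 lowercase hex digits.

Key hex bytes fe is 1 byte ≤ B = 3; zero-pad to 3 bytes: K' = fe 00 00.
K' ⊕ ipad = c8 36 36.  K' ⊕ opad = a2 5c 5c.
Inner input = (K'⊕ipad) ∥ m = c8 36 36 ∥ 31 ba 9e ea 35.
Inner hash: sum = 200+54+54+49+186+158+234+53 = 988; mod 256 = 220 → dc.
Outer input = (K'⊕opad) ∥ inner = a2 5c 5c ∥ dc.
Outer hash (tag): sum = 162+92+92+220 = 566; mod 256 = 54 → 36.

36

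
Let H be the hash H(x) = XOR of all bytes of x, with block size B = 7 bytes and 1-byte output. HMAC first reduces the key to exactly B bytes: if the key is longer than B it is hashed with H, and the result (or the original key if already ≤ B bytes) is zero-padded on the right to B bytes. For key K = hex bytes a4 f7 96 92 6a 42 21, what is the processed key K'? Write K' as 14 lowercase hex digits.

Key hex bytes a4 f7 96 92 6a 42 21 is exactly B = 7 bytes: K' = a4 f7 96 92 6a 42 21.

a4f796926a4221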